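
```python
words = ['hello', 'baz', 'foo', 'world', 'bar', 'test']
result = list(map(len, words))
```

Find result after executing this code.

Step 1: Map len() to each word:
  'hello' -> 5
  'baz' -> 3
  'foo' -> 3
  'world' -> 5
  'bar' -> 3
  'test' -> 4
Therefore result = [5, 3, 3, 5, 3, 4].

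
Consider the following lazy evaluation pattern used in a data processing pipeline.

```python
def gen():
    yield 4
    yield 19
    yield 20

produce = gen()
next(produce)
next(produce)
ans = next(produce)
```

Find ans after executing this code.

Step 1: gen() creates a generator.
Step 2: next(produce) yields 4 (consumed and discarded).
Step 3: next(produce) yields 19 (consumed and discarded).
Step 4: next(produce) yields 20, assigned to ans.
Therefore ans = 20.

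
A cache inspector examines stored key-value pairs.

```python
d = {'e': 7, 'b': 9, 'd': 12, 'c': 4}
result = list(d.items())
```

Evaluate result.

Step 1: d.items() returns (key, value) pairs in insertion order.
Therefore result = [('e', 7), ('b', 9), ('d', 12), ('c', 4)].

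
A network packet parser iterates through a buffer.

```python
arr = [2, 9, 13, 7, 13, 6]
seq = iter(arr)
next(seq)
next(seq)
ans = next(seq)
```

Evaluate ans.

Step 1: Create iterator over [2, 9, 13, 7, 13, 6].
Step 2: next() consumes 2.
Step 3: next() consumes 9.
Step 4: next() returns 13.
Therefore ans = 13.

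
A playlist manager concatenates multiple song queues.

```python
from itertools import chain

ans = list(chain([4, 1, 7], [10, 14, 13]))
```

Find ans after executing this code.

Step 1: chain() concatenates iterables: [4, 1, 7] + [10, 14, 13].
Therefore ans = [4, 1, 7, 10, 14, 13].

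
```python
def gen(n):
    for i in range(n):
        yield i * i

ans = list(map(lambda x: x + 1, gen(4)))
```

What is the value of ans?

Step 1: gen(4) yields squares: [0, 1, 4, 9].
Step 2: map adds 1 to each: [1, 2, 5, 10].
Therefore ans = [1, 2, 5, 10].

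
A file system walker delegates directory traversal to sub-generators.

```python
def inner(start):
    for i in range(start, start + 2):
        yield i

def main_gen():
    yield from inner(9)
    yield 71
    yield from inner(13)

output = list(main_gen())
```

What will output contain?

Step 1: main_gen() delegates to inner(9):
  yield 9
  yield 10
Step 2: yield 71
Step 3: Delegates to inner(13):
  yield 13
  yield 14
Therefore output = [9, 10, 71, 13, 14].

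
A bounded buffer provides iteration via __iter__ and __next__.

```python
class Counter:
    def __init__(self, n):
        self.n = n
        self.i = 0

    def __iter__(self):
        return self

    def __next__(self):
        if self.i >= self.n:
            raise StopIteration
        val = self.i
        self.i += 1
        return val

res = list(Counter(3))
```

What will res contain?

Step 1: Counter(3) creates an iterator counting 0 to 2.
Step 2: list() consumes all values: [0, 1, 2].
Therefore res = [0, 1, 2].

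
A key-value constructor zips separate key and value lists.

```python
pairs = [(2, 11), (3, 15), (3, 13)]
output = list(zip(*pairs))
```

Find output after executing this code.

Step 1: zip(*pairs) transposes: unzips [(2, 11), (3, 15), (3, 13)] into separate sequences.
Step 2: First elements: (2, 3, 3), second elements: (11, 15, 13).
Therefore output = [(2, 3, 3), (11, 15, 13)].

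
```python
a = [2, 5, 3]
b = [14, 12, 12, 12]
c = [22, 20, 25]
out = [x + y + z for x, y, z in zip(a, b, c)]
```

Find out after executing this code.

Step 1: zip three lists (truncates to shortest, len=3):
  2 + 14 + 22 = 38
  5 + 12 + 20 = 37
  3 + 12 + 25 = 40
Therefore out = [38, 37, 40].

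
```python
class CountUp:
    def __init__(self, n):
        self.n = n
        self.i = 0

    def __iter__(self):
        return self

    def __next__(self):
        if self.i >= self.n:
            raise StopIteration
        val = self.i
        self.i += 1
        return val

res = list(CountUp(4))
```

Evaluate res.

Step 1: CountUp(4) creates an iterator counting 0 to 3.
Step 2: list() consumes all values: [0, 1, 2, 3].
Therefore res = [0, 1, 2, 3].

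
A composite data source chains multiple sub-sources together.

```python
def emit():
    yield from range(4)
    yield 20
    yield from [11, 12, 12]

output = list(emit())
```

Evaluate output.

Step 1: Trace yields in order:
  yield 0
  yield 1
  yield 2
  yield 3
  yield 20
  yield 11
  yield 12
  yield 12
Therefore output = [0, 1, 2, 3, 20, 11, 12, 12].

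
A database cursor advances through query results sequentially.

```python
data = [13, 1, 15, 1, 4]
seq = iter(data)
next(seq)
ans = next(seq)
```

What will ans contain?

Step 1: Create iterator over [13, 1, 15, 1, 4].
Step 2: next() consumes 13.
Step 3: next() returns 1.
Therefore ans = 1.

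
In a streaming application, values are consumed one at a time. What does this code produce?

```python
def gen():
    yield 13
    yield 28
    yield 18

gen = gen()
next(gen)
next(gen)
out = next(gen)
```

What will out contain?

Step 1: gen() creates a generator.
Step 2: next(gen) yields 13 (consumed and discarded).
Step 3: next(gen) yields 28 (consumed and discarded).
Step 4: next(gen) yields 18, assigned to out.
Therefore out = 18.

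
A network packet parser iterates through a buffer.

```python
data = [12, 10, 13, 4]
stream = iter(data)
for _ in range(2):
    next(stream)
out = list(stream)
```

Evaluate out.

Step 1: Create iterator over [12, 10, 13, 4].
Step 2: Advance 2 positions (consuming [12, 10]).
Step 3: list() collects remaining elements: [13, 4].
Therefore out = [13, 4].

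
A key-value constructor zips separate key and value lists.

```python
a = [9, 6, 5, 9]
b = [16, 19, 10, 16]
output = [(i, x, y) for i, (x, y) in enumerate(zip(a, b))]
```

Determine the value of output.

Step 1: enumerate(zip(a, b)) gives index with paired elements:
  i=0: (9, 16)
  i=1: (6, 19)
  i=2: (5, 10)
  i=3: (9, 16)
Therefore output = [(0, 9, 16), (1, 6, 19), (2, 5, 10), (3, 9, 16)].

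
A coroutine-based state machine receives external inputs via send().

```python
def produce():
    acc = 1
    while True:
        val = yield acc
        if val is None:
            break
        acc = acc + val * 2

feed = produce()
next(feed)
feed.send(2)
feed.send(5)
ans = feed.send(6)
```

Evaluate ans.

Step 1: next() -> yield acc=1.
Step 2: send(2) -> val=2, acc = 1 + 2*2 = 5, yield 5.
Step 3: send(5) -> val=5, acc = 5 + 5*2 = 15, yield 15.
Step 4: send(6) -> val=6, acc = 15 + 6*2 = 27, yield 27.
Therefore ans = 27.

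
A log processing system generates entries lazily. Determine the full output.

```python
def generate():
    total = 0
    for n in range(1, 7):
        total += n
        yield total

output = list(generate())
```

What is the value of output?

Step 1: Generator accumulates running sum:
  n=1: total = 1, yield 1
  n=2: total = 3, yield 3
  n=3: total = 6, yield 6
  n=4: total = 10, yield 10
  n=5: total = 15, yield 15
  n=6: total = 21, yield 21
Therefore output = [1, 3, 6, 10, 15, 21].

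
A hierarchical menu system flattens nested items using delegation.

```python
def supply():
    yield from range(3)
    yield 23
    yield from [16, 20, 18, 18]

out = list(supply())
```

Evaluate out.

Step 1: Trace yields in order:
  yield 0
  yield 1
  yield 2
  yield 23
  yield 16
  yield 20
  yield 18
  yield 18
Therefore out = [0, 1, 2, 23, 16, 20, 18, 18].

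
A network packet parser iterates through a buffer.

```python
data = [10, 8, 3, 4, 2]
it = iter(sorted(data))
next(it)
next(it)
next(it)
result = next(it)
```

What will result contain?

Step 1: sorted([10, 8, 3, 4, 2]) = [2, 3, 4, 8, 10].
Step 2: Create iterator and skip 3 elements.
Step 3: next() returns 8.
Therefore result = 8.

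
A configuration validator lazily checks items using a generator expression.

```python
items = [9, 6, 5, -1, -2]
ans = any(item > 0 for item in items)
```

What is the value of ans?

Step 1: Check item > 0 for each element in [9, 6, 5, -1, -2]:
  9 > 0: True
  6 > 0: True
  5 > 0: True
  -1 > 0: False
  -2 > 0: False
Step 2: any() returns True.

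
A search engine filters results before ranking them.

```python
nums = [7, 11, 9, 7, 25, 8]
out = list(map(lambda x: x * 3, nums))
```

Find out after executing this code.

Step 1: Apply lambda x: x * 3 to each element:
  7 -> 21
  11 -> 33
  9 -> 27
  7 -> 21
  25 -> 75
  8 -> 24
Therefore out = [21, 33, 27, 21, 75, 24].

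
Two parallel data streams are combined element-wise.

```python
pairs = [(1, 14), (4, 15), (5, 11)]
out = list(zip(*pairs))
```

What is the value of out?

Step 1: zip(*pairs) transposes: unzips [(1, 14), (4, 15), (5, 11)] into separate sequences.
Step 2: First elements: (1, 4, 5), second elements: (14, 15, 11).
Therefore out = [(1, 4, 5), (14, 15, 11)].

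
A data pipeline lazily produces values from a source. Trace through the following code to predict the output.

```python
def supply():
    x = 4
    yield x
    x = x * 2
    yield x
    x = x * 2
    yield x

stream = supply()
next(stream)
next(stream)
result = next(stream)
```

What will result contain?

Step 1: Trace through generator execution:
  Yield 1: x starts at 4, yield 4
  Yield 2: x = 4 * 2 = 8, yield 8
  Yield 3: x = 8 * 2 = 16, yield 16
Step 2: First next() gets 4, second next() gets the second value, third next() yields 16.
Therefore result = 16.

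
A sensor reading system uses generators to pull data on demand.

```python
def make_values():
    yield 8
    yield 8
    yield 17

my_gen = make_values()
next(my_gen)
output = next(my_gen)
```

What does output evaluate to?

Step 1: make_values() creates a generator.
Step 2: next(my_gen) yields 8 (consumed and discarded).
Step 3: next(my_gen) yields 8, assigned to output.
Therefore output = 8.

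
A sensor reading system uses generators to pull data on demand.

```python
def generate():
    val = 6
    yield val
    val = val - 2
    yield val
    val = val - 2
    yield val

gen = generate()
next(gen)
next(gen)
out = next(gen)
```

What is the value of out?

Step 1: Trace through generator execution:
  Yield 1: val starts at 6, yield 6
  Yield 2: val = 6 - 2 = 4, yield 4
  Yield 3: val = 4 - 2 = 2, yield 2
Step 2: First next() gets 6, second next() gets the second value, third next() yields 2.
Therefore out = 2.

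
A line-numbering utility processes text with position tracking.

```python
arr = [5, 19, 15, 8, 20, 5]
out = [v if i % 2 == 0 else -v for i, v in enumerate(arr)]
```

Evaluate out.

Step 1: For each (i, v), keep v if i is even, negate if odd:
  i=0 (even): keep 5
  i=1 (odd): negate to -19
  i=2 (even): keep 15
  i=3 (odd): negate to -8
  i=4 (even): keep 20
  i=5 (odd): negate to -5
Therefore out = [5, -19, 15, -8, 20, -5].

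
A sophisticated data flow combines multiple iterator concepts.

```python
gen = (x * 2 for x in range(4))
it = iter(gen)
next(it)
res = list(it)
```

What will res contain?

Step 1: Generator produces [0, 2, 4, 6].
Step 2: next(it) consumes first element (0).
Step 3: list(it) collects remaining: [2, 4, 6].
Therefore res = [2, 4, 6].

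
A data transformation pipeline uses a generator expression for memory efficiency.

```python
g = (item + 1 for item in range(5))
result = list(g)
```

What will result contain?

Step 1: For each item in range(5), compute item+1:
  item=0: 0+1 = 1
  item=1: 1+1 = 2
  item=2: 2+1 = 3
  item=3: 3+1 = 4
  item=4: 4+1 = 5
Therefore result = [1, 2, 3, 4, 5].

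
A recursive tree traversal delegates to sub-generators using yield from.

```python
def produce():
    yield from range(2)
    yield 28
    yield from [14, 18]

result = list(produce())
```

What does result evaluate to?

Step 1: Trace yields in order:
  yield 0
  yield 1
  yield 28
  yield 14
  yield 18
Therefore result = [0, 1, 28, 14, 18].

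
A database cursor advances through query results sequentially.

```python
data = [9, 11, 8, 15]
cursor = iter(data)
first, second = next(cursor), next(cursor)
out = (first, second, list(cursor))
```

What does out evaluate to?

Step 1: Create iterator over [9, 11, 8, 15].
Step 2: first = 9, second = 11.
Step 3: Remaining elements: [8, 15].
Therefore out = (9, 11, [8, 15]).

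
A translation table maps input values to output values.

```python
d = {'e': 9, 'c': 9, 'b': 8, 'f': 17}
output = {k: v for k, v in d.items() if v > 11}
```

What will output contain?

Step 1: Filter items where value > 11:
  'e': 9 <= 11: removed
  'c': 9 <= 11: removed
  'b': 8 <= 11: removed
  'f': 17 > 11: kept
Therefore output = {'f': 17}.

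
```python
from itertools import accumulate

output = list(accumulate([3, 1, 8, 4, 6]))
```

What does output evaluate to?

Step 1: accumulate computes running sums:
  + 3 = 3
  + 1 = 4
  + 8 = 12
  + 4 = 16
  + 6 = 22
Therefore output = [3, 4, 12, 16, 22].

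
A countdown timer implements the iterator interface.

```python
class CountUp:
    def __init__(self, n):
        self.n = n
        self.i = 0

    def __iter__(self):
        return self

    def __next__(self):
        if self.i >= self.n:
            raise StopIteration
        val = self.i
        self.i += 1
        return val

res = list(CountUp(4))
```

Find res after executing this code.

Step 1: CountUp(4) creates an iterator counting 0 to 3.
Step 2: list() consumes all values: [0, 1, 2, 3].
Therefore res = [0, 1, 2, 3].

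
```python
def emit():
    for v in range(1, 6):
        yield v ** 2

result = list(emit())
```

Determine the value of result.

Step 1: For each v in range(1, 6), yield v**2:
  v=1: yield 1**2 = 1
  v=2: yield 2**2 = 4
  v=3: yield 3**2 = 9
  v=4: yield 4**2 = 16
  v=5: yield 5**2 = 25
Therefore result = [1, 4, 9, 16, 25].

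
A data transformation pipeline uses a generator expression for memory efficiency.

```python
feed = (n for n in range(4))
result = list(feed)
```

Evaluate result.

Step 1: Generator expression iterates range(4): [0, 1, 2, 3].
Step 2: list() collects all values.
Therefore result = [0, 1, 2, 3].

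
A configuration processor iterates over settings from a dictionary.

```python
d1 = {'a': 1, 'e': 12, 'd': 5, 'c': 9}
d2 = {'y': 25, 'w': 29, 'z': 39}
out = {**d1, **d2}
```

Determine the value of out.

Step 1: Merge d1 and d2 (d2 values override on key conflicts).
Step 2: d1 has keys ['a', 'e', 'd', 'c'], d2 has keys ['y', 'w', 'z'].
Therefore out = {'a': 1, 'e': 12, 'd': 5, 'c': 9, 'y': 25, 'w': 29, 'z': 39}.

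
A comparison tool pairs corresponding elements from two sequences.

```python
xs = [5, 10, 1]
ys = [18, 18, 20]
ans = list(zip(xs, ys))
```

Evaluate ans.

Step 1: zip pairs elements at same index:
  Index 0: (5, 18)
  Index 1: (10, 18)
  Index 2: (1, 20)
Therefore ans = [(5, 18), (10, 18), (1, 20)].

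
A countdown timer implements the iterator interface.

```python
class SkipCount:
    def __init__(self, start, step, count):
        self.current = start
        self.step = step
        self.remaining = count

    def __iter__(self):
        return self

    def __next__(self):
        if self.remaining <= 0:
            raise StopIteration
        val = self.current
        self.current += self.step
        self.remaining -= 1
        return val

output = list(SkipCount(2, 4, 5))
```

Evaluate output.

Step 1: SkipCount starts at 2, increments by 4, for 5 steps:
  Yield 2, then current += 4
  Yield 6, then current += 4
  Yield 10, then current += 4
  Yield 14, then current += 4
  Yield 18, then current += 4
Therefore output = [2, 6, 10, 14, 18].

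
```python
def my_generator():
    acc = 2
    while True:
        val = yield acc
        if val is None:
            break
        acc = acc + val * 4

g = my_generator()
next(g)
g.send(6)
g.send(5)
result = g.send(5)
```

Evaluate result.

Step 1: next() -> yield acc=2.
Step 2: send(6) -> val=6, acc = 2 + 6*4 = 26, yield 26.
Step 3: send(5) -> val=5, acc = 26 + 5*4 = 46, yield 46.
Step 4: send(5) -> val=5, acc = 46 + 5*4 = 66, yield 66.
Therefore result = 66.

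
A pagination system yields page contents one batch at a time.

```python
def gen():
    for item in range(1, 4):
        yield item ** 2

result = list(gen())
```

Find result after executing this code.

Step 1: For each item in range(1, 4), yield item**2:
  item=1: yield 1**2 = 1
  item=2: yield 2**2 = 4
  item=3: yield 3**2 = 9
Therefore result = [1, 4, 9].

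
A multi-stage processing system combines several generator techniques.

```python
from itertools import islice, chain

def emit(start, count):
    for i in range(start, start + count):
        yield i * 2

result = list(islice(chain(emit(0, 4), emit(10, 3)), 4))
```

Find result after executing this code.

Step 1: emit(0, 4) yields [0, 2, 4, 6].
Step 2: emit(10, 3) yields [20, 22, 24].
Step 3: chain concatenates: [0, 2, 4, 6, 20, 22, 24].
Step 4: islice takes first 4: [0, 2, 4, 6].
Therefore result = [0, 2, 4, 6].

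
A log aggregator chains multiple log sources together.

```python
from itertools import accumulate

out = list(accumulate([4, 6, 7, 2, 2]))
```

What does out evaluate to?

Step 1: accumulate computes running sums:
  + 4 = 4
  + 6 = 10
  + 7 = 17
  + 2 = 19
  + 2 = 21
Therefore out = [4, 10, 17, 19, 21].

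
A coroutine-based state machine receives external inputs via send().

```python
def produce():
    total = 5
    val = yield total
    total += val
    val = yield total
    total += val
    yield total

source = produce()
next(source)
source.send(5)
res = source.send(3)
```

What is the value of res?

Step 1: next() -> yield total=5.
Step 2: send(5) -> val=5, total = 5+5 = 10, yield 10.
Step 3: send(3) -> val=3, total = 10+3 = 13, yield 13.
Therefore res = 13.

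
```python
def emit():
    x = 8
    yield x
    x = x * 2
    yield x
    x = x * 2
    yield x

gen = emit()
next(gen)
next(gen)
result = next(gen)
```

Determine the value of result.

Step 1: Trace through generator execution:
  Yield 1: x starts at 8, yield 8
  Yield 2: x = 8 * 2 = 16, yield 16
  Yield 3: x = 16 * 2 = 32, yield 32
Step 2: First next() gets 8, second next() gets the second value, third next() yields 32.
Therefore result = 32.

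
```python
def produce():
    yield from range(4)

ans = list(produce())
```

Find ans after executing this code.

Step 1: yield from delegates to the iterable, yielding each element.
Step 2: Collected values: [0, 1, 2, 3].
Therefore ans = [0, 1, 2, 3].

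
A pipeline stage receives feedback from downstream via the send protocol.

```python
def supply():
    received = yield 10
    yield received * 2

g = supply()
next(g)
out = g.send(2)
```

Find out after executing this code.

Step 1: next(g) advances to first yield, producing 10.
Step 2: send(2) resumes, received = 2.
Step 3: yield received * 2 = 2 * 2 = 4.
Therefore out = 4.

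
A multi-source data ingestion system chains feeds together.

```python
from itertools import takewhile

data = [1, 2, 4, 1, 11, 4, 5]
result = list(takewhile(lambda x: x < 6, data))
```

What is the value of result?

Step 1: takewhile stops at first element >= 6:
  1 < 6: take
  2 < 6: take
  4 < 6: take
  1 < 6: take
  11 >= 6: stop
Therefore result = [1, 2, 4, 1].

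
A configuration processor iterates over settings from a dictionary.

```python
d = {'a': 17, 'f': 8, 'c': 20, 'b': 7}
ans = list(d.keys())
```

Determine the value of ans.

Step 1: d.keys() returns the dictionary keys in insertion order.
Therefore ans = ['a', 'f', 'c', 'b'].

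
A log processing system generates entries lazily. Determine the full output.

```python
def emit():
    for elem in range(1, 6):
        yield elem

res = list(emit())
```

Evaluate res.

Step 1: The generator yields each value from range(1, 6).
Step 2: list() consumes all yields: [1, 2, 3, 4, 5].
Therefore res = [1, 2, 3, 4, 5].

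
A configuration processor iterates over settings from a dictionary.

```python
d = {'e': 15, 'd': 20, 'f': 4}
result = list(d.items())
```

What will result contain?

Step 1: d.items() returns (key, value) pairs in insertion order.
Therefore result = [('e', 15), ('d', 20), ('f', 4)].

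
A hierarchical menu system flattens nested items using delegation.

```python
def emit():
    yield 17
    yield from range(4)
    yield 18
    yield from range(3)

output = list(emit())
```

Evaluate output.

Step 1: Trace yields in order:
  yield 17
  yield 0
  yield 1
  yield 2
  yield 3
  yield 18
  yield 0
  yield 1
  yield 2
Therefore output = [17, 0, 1, 2, 3, 18, 0, 1, 2].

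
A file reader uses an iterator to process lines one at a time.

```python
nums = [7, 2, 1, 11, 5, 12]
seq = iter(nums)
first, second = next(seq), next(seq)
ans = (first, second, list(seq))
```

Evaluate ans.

Step 1: Create iterator over [7, 2, 1, 11, 5, 12].
Step 2: first = 7, second = 2.
Step 3: Remaining elements: [1, 11, 5, 12].
Therefore ans = (7, 2, [1, 11, 5, 12]).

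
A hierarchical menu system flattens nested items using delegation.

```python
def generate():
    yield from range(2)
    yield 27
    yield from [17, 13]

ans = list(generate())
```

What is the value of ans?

Step 1: Trace yields in order:
  yield 0
  yield 1
  yield 27
  yield 17
  yield 13
Therefore ans = [0, 1, 27, 17, 13].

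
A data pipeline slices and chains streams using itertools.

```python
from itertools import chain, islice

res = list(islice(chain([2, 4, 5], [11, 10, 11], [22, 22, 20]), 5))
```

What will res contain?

Step 1: chain([2, 4, 5], [11, 10, 11], [22, 22, 20]) = [2, 4, 5, 11, 10, 11, 22, 22, 20].
Step 2: islice takes first 5 elements: [2, 4, 5, 11, 10].
Therefore res = [2, 4, 5, 11, 10].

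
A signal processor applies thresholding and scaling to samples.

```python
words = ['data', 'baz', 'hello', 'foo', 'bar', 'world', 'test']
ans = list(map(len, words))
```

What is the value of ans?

Step 1: Map len() to each word:
  'data' -> 4
  'baz' -> 3
  'hello' -> 5
  'foo' -> 3
  'bar' -> 3
  'world' -> 5
  'test' -> 4
Therefore ans = [4, 3, 5, 3, 3, 5, 4].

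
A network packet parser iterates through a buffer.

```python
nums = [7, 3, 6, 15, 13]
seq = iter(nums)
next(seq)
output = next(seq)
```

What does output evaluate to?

Step 1: Create iterator over [7, 3, 6, 15, 13].
Step 2: next() consumes 7.
Step 3: next() returns 3.
Therefore output = 3.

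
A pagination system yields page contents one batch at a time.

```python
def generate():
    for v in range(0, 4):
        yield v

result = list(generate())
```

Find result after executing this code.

Step 1: The generator yields each value from range(0, 4).
Step 2: list() consumes all yields: [0, 1, 2, 3].
Therefore result = [0, 1, 2, 3].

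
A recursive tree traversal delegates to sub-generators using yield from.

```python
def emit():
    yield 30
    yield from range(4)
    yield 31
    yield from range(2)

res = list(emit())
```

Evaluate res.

Step 1: Trace yields in order:
  yield 30
  yield 0
  yield 1
  yield 2
  yield 3
  yield 31
  yield 0
  yield 1
Therefore res = [30, 0, 1, 2, 3, 31, 0, 1].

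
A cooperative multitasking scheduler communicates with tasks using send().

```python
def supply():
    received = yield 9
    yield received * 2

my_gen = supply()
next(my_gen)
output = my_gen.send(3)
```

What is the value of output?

Step 1: next(my_gen) advances to first yield, producing 9.
Step 2: send(3) resumes, received = 3.
Step 3: yield received * 2 = 3 * 2 = 6.
Therefore output = 6.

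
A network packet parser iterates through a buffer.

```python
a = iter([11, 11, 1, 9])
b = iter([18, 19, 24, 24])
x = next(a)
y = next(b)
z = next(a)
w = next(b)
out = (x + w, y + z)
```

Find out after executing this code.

Step 1: a iterates [11, 11, 1, 9], b iterates [18, 19, 24, 24].
Step 2: x = next(a) = 11, y = next(b) = 18.
Step 3: z = next(a) = 11, w = next(b) = 19.
Step 4: out = (11 + 19, 18 + 11) = (30, 29).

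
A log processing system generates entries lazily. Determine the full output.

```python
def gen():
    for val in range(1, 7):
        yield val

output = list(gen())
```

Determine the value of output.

Step 1: The generator yields each value from range(1, 7).
Step 2: list() consumes all yields: [1, 2, 3, 4, 5, 6].
Therefore output = [1, 2, 3, 4, 5, 6].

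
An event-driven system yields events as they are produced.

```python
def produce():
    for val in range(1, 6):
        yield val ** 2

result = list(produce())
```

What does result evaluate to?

Step 1: For each val in range(1, 6), yield val**2:
  val=1: yield 1**2 = 1
  val=2: yield 2**2 = 4
  val=3: yield 3**2 = 9
  val=4: yield 4**2 = 16
  val=5: yield 5**2 = 25
Therefore result = [1, 4, 9, 16, 25].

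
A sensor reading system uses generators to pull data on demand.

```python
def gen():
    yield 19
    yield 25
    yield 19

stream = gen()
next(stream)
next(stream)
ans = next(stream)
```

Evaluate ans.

Step 1: gen() creates a generator.
Step 2: next(stream) yields 19 (consumed and discarded).
Step 3: next(stream) yields 25 (consumed and discarded).
Step 4: next(stream) yields 19, assigned to ans.
Therefore ans = 19.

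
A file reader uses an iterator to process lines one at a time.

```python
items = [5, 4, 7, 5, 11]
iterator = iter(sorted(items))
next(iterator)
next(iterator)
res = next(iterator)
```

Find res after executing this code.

Step 1: sorted([5, 4, 7, 5, 11]) = [4, 5, 5, 7, 11].
Step 2: Create iterator and skip 2 elements.
Step 3: next() returns 5.
Therefore res = 5.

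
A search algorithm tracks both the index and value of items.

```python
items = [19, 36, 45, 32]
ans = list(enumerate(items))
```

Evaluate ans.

Step 1: enumerate pairs each element with its index:
  (0, 19)
  (1, 36)
  (2, 45)
  (3, 32)
Therefore ans = [(0, 19), (1, 36), (2, 45), (3, 32)].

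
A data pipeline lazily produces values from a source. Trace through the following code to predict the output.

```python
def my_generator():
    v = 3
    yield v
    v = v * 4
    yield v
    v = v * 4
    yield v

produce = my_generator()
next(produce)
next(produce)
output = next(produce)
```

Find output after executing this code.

Step 1: Trace through generator execution:
  Yield 1: v starts at 3, yield 3
  Yield 2: v = 3 * 4 = 12, yield 12
  Yield 3: v = 12 * 4 = 48, yield 48
Step 2: First next() gets 3, second next() gets the second value, third next() yields 48.
Therefore output = 48.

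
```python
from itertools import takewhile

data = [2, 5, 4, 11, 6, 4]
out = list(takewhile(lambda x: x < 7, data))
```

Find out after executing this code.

Step 1: takewhile stops at first element >= 7:
  2 < 7: take
  5 < 7: take
  4 < 7: take
  11 >= 7: stop
Therefore out = [2, 5, 4].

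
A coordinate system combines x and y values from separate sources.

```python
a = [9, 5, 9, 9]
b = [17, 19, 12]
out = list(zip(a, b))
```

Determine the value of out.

Step 1: zip stops at shortest (len(a)=4, len(b)=3):
  Index 0: (9, 17)
  Index 1: (5, 19)
  Index 2: (9, 12)
Step 2: Last element of a (9) has no pair, dropped.
Therefore out = [(9, 17), (5, 19), (9, 12)].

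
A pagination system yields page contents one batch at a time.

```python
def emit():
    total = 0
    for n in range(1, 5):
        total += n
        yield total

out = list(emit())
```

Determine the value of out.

Step 1: Generator accumulates running sum:
  n=1: total = 1, yield 1
  n=2: total = 3, yield 3
  n=3: total = 6, yield 6
  n=4: total = 10, yield 10
Therefore out = [1, 3, 6, 10].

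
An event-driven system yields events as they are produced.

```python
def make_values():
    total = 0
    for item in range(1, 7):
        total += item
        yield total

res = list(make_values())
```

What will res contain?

Step 1: Generator accumulates running sum:
  item=1: total = 1, yield 1
  item=2: total = 3, yield 3
  item=3: total = 6, yield 6
  item=4: total = 10, yield 10
  item=5: total = 15, yield 15
  item=6: total = 21, yield 21
Therefore res = [1, 3, 6, 10, 15, 21].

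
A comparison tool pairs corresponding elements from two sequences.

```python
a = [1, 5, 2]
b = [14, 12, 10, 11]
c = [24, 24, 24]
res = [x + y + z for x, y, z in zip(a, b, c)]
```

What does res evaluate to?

Step 1: zip three lists (truncates to shortest, len=3):
  1 + 14 + 24 = 39
  5 + 12 + 24 = 41
  2 + 10 + 24 = 36
Therefore res = [39, 41, 36].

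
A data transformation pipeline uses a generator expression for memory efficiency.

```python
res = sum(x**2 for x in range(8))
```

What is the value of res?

Step 1: Compute x**2 for each x in range(8):
  x=0: 0**2 = 0
  x=1: 1**2 = 1
  x=2: 2**2 = 4
  x=3: 3**2 = 9
  x=4: 4**2 = 16
  x=5: 5**2 = 25
  x=6: 6**2 = 36
  x=7: 7**2 = 49
Step 2: sum = 0 + 1 + 4 + 9 + 16 + 25 + 36 + 49 = 140.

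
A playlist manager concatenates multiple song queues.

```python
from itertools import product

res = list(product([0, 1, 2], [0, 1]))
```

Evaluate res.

Step 1: product([0, 1, 2], [0, 1]) gives all pairs:
  (0, 0)
  (0, 1)
  (1, 0)
  (1, 1)
  (2, 0)
  (2, 1)
Therefore res = [(0, 0), (0, 1), (1, 0), (1, 1), (2, 0), (2, 1)].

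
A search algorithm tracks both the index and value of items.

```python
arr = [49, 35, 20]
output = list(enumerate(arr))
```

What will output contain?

Step 1: enumerate pairs each element with its index:
  (0, 49)
  (1, 35)
  (2, 20)
Therefore output = [(0, 49), (1, 35), (2, 20)].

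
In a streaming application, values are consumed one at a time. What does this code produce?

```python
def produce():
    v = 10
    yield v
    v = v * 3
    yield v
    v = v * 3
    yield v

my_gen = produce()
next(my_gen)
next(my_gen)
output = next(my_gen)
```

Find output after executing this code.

Step 1: Trace through generator execution:
  Yield 1: v starts at 10, yield 10
  Yield 2: v = 10 * 3 = 30, yield 30
  Yield 3: v = 30 * 3 = 90, yield 90
Step 2: First next() gets 10, second next() gets the second value, third next() yields 90.
Therefore output = 90.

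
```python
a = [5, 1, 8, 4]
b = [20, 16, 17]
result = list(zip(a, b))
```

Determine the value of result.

Step 1: zip stops at shortest (len(a)=4, len(b)=3):
  Index 0: (5, 20)
  Index 1: (1, 16)
  Index 2: (8, 17)
Step 2: Last element of a (4) has no pair, dropped.
Therefore result = [(5, 20), (1, 16), (8, 17)].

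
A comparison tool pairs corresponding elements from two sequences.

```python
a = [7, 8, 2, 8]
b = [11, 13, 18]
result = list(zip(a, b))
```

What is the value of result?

Step 1: zip stops at shortest (len(a)=4, len(b)=3):
  Index 0: (7, 11)
  Index 1: (8, 13)
  Index 2: (2, 18)
Step 2: Last element of a (8) has no pair, dropped.
Therefore result = [(7, 11), (8, 13), (2, 18)].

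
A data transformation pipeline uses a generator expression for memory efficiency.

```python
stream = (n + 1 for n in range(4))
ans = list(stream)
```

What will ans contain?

Step 1: For each n in range(4), compute n+1:
  n=0: 0+1 = 1
  n=1: 1+1 = 2
  n=2: 2+1 = 3
  n=3: 3+1 = 4
Therefore ans = [1, 2, 3, 4].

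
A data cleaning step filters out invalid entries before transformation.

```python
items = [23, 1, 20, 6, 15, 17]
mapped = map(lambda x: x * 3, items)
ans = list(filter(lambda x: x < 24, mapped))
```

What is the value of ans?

Step 1: Map x * 3:
  23 -> 69
  1 -> 3
  20 -> 60
  6 -> 18
  15 -> 45
  17 -> 51
Step 2: Filter for < 24:
  69: removed
  3: kept
  60: removed
  18: kept
  45: removed
  51: removed
Therefore ans = [3, 18].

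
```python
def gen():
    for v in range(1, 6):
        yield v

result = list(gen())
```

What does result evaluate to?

Step 1: The generator yields each value from range(1, 6).
Step 2: list() consumes all yields: [1, 2, 3, 4, 5].
Therefore result = [1, 2, 3, 4, 5].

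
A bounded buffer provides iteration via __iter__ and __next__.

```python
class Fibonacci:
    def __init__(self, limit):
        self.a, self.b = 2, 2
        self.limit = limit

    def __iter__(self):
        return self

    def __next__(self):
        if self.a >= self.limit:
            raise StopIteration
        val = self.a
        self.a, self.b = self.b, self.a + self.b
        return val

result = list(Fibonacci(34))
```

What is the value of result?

Step 1: Fibonacci-like sequence (a=2, b=2) until >= 34:
  Yield 2, then a,b = 2,4
  Yield 2, then a,b = 4,6
  Yield 4, then a,b = 6,10
  Yield 6, then a,b = 10,16
  Yield 10, then a,b = 16,26
  Yield 16, then a,b = 26,42
  Yield 26, then a,b = 42,68
Step 2: 42 >= 34, stop.
Therefore result = [2, 2, 4, 6, 10, 16, 26].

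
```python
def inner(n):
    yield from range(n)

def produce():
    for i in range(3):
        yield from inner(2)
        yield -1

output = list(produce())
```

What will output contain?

Step 1: For each i in range(3):
  i=0: yield from inner(2) -> [0, 1], then yield -1
  i=1: yield from inner(2) -> [0, 1], then yield -1
  i=2: yield from inner(2) -> [0, 1], then yield -1
Therefore output = [0, 1, -1, 0, 1, -1, 0, 1, -1].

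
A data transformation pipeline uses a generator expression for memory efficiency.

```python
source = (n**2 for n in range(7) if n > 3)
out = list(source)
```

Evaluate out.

Step 1: For range(7), keep n > 3, then square:
  n=0: 0 <= 3, excluded
  n=1: 1 <= 3, excluded
  n=2: 2 <= 3, excluded
  n=3: 3 <= 3, excluded
  n=4: 4 > 3, yield 4**2 = 16
  n=5: 5 > 3, yield 5**2 = 25
  n=6: 6 > 3, yield 6**2 = 36
Therefore out = [16, 25, 36].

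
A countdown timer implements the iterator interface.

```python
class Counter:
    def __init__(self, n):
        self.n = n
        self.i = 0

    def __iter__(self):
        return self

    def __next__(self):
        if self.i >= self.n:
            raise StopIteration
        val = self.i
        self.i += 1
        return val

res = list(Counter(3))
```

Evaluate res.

Step 1: Counter(3) creates an iterator counting 0 to 2.
Step 2: list() consumes all values: [0, 1, 2].
Therefore res = [0, 1, 2].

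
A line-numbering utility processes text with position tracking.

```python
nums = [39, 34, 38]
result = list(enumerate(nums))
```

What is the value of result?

Step 1: enumerate pairs each element with its index:
  (0, 39)
  (1, 34)
  (2, 38)
Therefore result = [(0, 39), (1, 34), (2, 38)].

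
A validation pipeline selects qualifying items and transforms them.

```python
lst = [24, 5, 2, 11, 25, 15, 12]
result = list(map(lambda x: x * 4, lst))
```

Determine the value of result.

Step 1: Apply lambda x: x * 4 to each element:
  24 -> 96
  5 -> 20
  2 -> 8
  11 -> 44
  25 -> 100
  15 -> 60
  12 -> 48
Therefore result = [96, 20, 8, 44, 100, 60, 48].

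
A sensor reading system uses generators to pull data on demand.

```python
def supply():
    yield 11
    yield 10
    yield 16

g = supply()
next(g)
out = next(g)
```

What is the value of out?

Step 1: supply() creates a generator.
Step 2: next(g) yields 11 (consumed and discarded).
Step 3: next(g) yields 10, assigned to out.
Therefore out = 10.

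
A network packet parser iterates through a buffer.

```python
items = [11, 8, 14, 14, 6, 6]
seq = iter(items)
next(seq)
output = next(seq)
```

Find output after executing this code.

Step 1: Create iterator over [11, 8, 14, 14, 6, 6].
Step 2: next() consumes 11.
Step 3: next() returns 8.
Therefore output = 8.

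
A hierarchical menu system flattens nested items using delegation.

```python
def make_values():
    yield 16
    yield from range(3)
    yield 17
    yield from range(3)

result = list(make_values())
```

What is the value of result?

Step 1: Trace yields in order:
  yield 16
  yield 0
  yield 1
  yield 2
  yield 17
  yield 0
  yield 1
  yield 2
Therefore result = [16, 0, 1, 2, 17, 0, 1, 2].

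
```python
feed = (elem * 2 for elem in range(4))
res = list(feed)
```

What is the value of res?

Step 1: For each elem in range(4), compute elem*2:
  elem=0: 0*2 = 0
  elem=1: 1*2 = 2
  elem=2: 2*2 = 4
  elem=3: 3*2 = 6
Therefore res = [0, 2, 4, 6].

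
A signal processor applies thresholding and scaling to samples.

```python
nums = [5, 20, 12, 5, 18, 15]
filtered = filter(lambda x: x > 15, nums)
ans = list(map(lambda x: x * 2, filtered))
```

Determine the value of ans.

Step 1: Filter nums for elements > 15:
  5: removed
  20: kept
  12: removed
  5: removed
  18: kept
  15: removed
Step 2: Map x * 2 on filtered [20, 18]:
  20 -> 40
  18 -> 36
Therefore ans = [40, 36].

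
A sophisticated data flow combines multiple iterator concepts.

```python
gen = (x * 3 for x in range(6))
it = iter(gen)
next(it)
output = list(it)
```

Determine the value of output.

Step 1: Generator produces [0, 3, 6, 9, 12, 15].
Step 2: next(it) consumes first element (0).
Step 3: list(it) collects remaining: [3, 6, 9, 12, 15].
Therefore output = [3, 6, 9, 12, 15].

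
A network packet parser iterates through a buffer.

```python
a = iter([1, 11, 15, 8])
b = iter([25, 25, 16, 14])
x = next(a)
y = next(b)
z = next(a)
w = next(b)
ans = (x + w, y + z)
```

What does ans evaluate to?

Step 1: a iterates [1, 11, 15, 8], b iterates [25, 25, 16, 14].
Step 2: x = next(a) = 1, y = next(b) = 25.
Step 3: z = next(a) = 11, w = next(b) = 25.
Step 4: ans = (1 + 25, 25 + 11) = (26, 36).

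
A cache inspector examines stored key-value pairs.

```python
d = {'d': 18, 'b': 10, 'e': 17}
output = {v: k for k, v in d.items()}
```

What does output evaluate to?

Step 1: Invert dict (swap keys and values):
  'd': 18 -> 18: 'd'
  'b': 10 -> 10: 'b'
  'e': 17 -> 17: 'e'
Therefore output = {18: 'd', 10: 'b', 17: 'e'}.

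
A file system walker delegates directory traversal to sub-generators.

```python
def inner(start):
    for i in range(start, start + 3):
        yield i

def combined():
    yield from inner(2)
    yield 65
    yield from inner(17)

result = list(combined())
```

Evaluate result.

Step 1: combined() delegates to inner(2):
  yield 2
  yield 3
  yield 4
Step 2: yield 65
Step 3: Delegates to inner(17):
  yield 17
  yield 18
  yield 19
Therefore result = [2, 3, 4, 65, 17, 18, 19].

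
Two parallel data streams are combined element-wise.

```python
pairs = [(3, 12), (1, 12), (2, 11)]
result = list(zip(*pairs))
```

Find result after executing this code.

Step 1: zip(*pairs) transposes: unzips [(3, 12), (1, 12), (2, 11)] into separate sequences.
Step 2: First elements: (3, 1, 2), second elements: (12, 12, 11).
Therefore result = [(3, 1, 2), (12, 12, 11)].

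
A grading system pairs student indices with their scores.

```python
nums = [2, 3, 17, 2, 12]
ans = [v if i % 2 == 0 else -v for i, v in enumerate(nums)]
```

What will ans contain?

Step 1: For each (i, v), keep v if i is even, negate if odd:
  i=0 (even): keep 2
  i=1 (odd): negate to -3
  i=2 (even): keep 17
  i=3 (odd): negate to -2
  i=4 (even): keep 12
Therefore ans = [2, -3, 17, -2, 12].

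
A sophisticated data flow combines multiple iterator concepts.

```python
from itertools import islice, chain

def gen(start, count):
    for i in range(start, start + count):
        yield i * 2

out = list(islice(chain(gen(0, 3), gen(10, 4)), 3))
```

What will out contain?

Step 1: gen(0, 3) yields [0, 2, 4].
Step 2: gen(10, 4) yields [20, 22, 24, 26].
Step 3: chain concatenates: [0, 2, 4, 20, 22, 24, 26].
Step 4: islice takes first 3: [0, 2, 4].
Therefore out = [0, 2, 4].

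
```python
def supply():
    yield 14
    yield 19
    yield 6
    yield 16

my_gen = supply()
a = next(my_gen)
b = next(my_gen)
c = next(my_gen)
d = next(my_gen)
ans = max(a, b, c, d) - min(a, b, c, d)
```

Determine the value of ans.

Step 1: Create generator and consume all values:
  a = next(my_gen) = 14
  b = next(my_gen) = 19
  c = next(my_gen) = 6
  d = next(my_gen) = 16
Step 2: max = 19, min = 6, ans = 19 - 6 = 13.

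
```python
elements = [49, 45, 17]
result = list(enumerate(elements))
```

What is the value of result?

Step 1: enumerate pairs each element with its index:
  (0, 49)
  (1, 45)
  (2, 17)
Therefore result = [(0, 49), (1, 45), (2, 17)].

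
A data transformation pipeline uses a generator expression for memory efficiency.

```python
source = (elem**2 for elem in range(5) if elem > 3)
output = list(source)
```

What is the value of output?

Step 1: For range(5), keep elem > 3, then square:
  elem=0: 0 <= 3, excluded
  elem=1: 1 <= 3, excluded
  elem=2: 2 <= 3, excluded
  elem=3: 3 <= 3, excluded
  elem=4: 4 > 3, yield 4**2 = 16
Therefore output = [16].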